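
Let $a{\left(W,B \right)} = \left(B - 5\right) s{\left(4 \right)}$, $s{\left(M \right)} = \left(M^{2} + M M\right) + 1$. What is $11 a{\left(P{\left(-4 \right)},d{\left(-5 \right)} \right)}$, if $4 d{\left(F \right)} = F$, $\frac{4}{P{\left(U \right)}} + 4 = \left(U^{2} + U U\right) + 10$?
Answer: $- \frac{9075}{4} \approx -2268.8$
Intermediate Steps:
$P{\left(U \right)} = \frac{4}{6 + 2 U^{2}}$ ($P{\left(U \right)} = \frac{4}{-4 + \left(\left(U^{2} + U U\right) + 10\right)} = \frac{4}{-4 + \left(\left(U^{2} + U^{2}\right) + 10\right)} = \frac{4}{-4 + \left(2 U^{2} + 10\right)} = \frac{4}{-4 + \left(10 + 2 U^{2}\right)} = \frac{4}{6 + 2 U^{2}}$)
$s{\left(M \right)} = 1 + 2 M^{2}$ ($s{\left(M \right)} = \left(M^{2} + M^{2}\right) + 1 = 2 M^{2} + 1 = 1 + 2 M^{2}$)
$d{\left(F \right)} = \frac{F}{4}$
$a{\left(W,B \right)} = -165 + 33 B$ ($a{\left(W,B \right)} = \left(B - 5\right) \left(1 + 2 \cdot 4^{2}\right) = \left(-5 + B\right) \left(1 + 2 \cdot 16\right) = \left(-5 + B\right) \left(1 + 32\right) = \left(-5 + B\right) 33 = -165 + 33 B$)
$11 a{\left(P{\left(-4 \right)},d{\left(-5 \right)} \right)} = 11 \left(-165 + 33 \cdot \frac{1}{4} \left(-5\right)\right) = 11 \left(-165 + 33 \left(- \frac{5}{4}\right)\right) = 11 \left(-165 - \frac{165}{4}\right) = 11 \left(- \frac{825}{4}\right) = - \frac{9075}{4}$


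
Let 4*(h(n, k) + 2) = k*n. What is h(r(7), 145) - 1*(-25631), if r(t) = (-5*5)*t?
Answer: 77141/4 ≈ 19285.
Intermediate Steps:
r(t) = -25*t
h(n, k) = -2 + k*n/4 (h(n, k) = -2 + (k*n)/4 = -2 + k*n/4)
h(r(7), 145) - 1*(-25631) = (-2 + (¼)*145*(-25*7)) - 1*(-25631) = (-2 + (¼)*145*(-175)) + 25631 = (-2 - 25375/4) + 25631 = -25383/4 + 25631 = 77141/4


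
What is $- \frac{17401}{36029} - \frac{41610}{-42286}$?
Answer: $\frac{381674002}{761761147} \approx 0.50104$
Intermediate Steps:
$- \frac{17401}{36029} - \frac{41610}{-42286} = \left(-17401\right) \frac{1}{36029} - - \frac{20805}{21143} = - \frac{17401}{36029} + \frac{20805}{21143} = \frac{381674002}{761761147}$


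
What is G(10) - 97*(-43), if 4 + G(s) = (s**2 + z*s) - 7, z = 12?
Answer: 4380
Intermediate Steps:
G(s) = -11 + s**2 + 12*s (G(s) = -4 + ((s**2 + 12*s) - 7) = -4 + (-7 + s**2 + 12*s) = -11 + s**2 + 12*s)
G(10) - 97*(-43) = (-11 + 10**2 + 12*10) - 97*(-43) = (-11 + 100 + 120) + 4171 = 209 + 4171 = 4380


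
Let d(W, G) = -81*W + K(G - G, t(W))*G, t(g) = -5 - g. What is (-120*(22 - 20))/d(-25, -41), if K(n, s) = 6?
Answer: -80/593 ≈ -0.13491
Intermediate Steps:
d(W, G) = -81*W + 6*G
(-120*(22 - 20))/d(-25, -41) = (-120*(22 - 20))/(-81*(-25) + 6*(-41)) = (-120*2)/(2025 - 246) = -240/1779 = -240*1/1779 = -80/593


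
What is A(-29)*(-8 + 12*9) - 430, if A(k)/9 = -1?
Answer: -1330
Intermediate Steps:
A(k) = -9 (A(k) = 9*(-1) = -9)
A(-29)*(-8 + 12*9) - 430 = -9*(-8 + 12*9) - 430 = -9*(-8 + 108) - 430 = -9*100 - 430 = -900 - 430 = -1330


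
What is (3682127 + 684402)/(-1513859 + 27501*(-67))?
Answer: -4366529/3356426 ≈ -1.3009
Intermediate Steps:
(3682127 + 684402)/(-1513859 + 27501*(-67)) = 4366529/(-1513859 - 1842567) = 4366529/(-3356426) = 4366529*(-1/3356426) = -4366529/3356426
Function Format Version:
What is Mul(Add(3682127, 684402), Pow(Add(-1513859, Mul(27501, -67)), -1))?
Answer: Rational(-4366529, 3356426) ≈ -1.3009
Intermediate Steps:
Mul(Add(3682127, 684402), Pow(Add(-1513859, Mul(27501, -67)), -1)) = Mul(4366529, Pow(Add(-1513859, -1842567), -1)) = Mul(4366529, Pow(-3356426, -1)) = Mul(4366529, Rational(-1, 3356426)) = Rational(-4366529, 3356426)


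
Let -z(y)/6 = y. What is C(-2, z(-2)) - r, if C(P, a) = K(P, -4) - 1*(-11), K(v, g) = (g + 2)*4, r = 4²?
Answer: -13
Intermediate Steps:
z(y) = -6*y
r = 16
K(v, g) = 8 + 4*g (K(v, g) = (2 + g)*4 = 8 + 4*g)
C(P, a) = 3 (C(P, a) = (8 + 4*(-4)) - 1*(-11) = (8 - 16) + 11 = -8 + 11 = 3)
C(-2, z(-2)) - r = 3 - 1*16 = 3 - 16 = -13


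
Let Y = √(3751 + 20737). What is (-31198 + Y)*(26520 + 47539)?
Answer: -2310492682 + 148118*√6122 ≈ -2.2989e+9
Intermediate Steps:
Y = 2*√6122 (Y = √24488 = 2*√6122 ≈ 156.49)
(-31198 + Y)*(26520 + 47539) = (-31198 + 2*√6122)*(26520 + 47539) = (-31198 + 2*√6122)*74059 = -2310492682 + 148118*√6122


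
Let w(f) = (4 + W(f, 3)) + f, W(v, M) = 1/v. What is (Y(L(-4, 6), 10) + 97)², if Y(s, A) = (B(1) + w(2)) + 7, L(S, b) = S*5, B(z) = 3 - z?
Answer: 50625/4 ≈ 12656.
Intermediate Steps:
w(f) = 4 + f + 1/f (w(f) = (4 + 1/f) + f = 4 + f + 1/f)
L(S, b) = 5*S
Y(s, A) = 31/2 (Y(s, A) = ((3 - 1*1) + (4 + 2 + 1/2)) + 7 = ((3 - 1) + (4 + 2 + ½)) + 7 = (2 + 13/2) + 7 = 17/2 + 7 = 31/2)
(Y(L(-4, 6), 10) + 97)² = (31/2 + 97)² = (225/2)² = 50625/4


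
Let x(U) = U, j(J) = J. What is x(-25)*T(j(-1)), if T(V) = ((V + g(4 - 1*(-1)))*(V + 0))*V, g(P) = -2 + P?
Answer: -50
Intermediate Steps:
T(V) = V²*(3 + V) (T(V) = ((V + (-2 + (4 - 1*(-1))))*(V + 0))*V = ((V + (-2 + (4 + 1)))*V)*V = ((V + (-2 + 5))*V)*V = ((V + 3)*V)*V = ((3 + V)*V)*V = (V*(3 + V))*V = V²*(3 + V))
x(-25)*T(j(-1)) = -25*(-1)²*(3 - 1) = -25*2 = -50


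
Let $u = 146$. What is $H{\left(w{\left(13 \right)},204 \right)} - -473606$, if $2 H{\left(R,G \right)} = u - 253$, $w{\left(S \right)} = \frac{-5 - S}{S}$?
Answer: $\frac{947105}{2} \approx 4.7355 \cdot 10^{5}$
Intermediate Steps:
$w{\left(S \right)} = \frac{-5 - S}{S}$
$H{\left(R,G \right)} = - \frac{107}{2}$ ($H{\left(R,G \right)} = \frac{146 - 253}{2} = \frac{1}{2} \left(-107\right) = - \frac{107}{2}$)
$H{\left(w{\left(13 \right)},204 \right)} - -473606 = - \frac{107}{2} - -473606 = - \frac{107}{2} + 473606 = \frac{947105}{2}$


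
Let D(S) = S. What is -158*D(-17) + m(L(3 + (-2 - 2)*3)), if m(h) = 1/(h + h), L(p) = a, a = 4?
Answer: 21489/8 ≈ 2686.1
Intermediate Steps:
L(p) = 4
m(h) = 1/(2*h)
-158*D(-17) + m(L(3 + (-2 - 2)*3)) = -158*(-17) + (½)/4 = 2686 + (½)*(¼) = 2686 + ⅛ = 21489/8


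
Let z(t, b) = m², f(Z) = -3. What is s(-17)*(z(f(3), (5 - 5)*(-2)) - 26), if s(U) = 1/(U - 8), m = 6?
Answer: -⅖ ≈ -0.40000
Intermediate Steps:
z(t, b) = 36 (z(t, b) = 6² = 36)
s(U) = 1/(-8 + U)
s(-17)*(z(f(3), (5 - 5)*(-2)) - 26) = (36 - 26)/(-8 - 17) = 10/(-25) = -1/25*10 = -⅖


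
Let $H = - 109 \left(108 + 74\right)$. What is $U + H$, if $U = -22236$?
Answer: $-42074$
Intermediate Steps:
$H = -19838$ ($H = \left(-109\right) 182 = -19838$)
$U + H = -22236 - 19838 = -42074$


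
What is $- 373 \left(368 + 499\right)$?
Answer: $-323391$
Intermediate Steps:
$- 373 \left(368 + 499\right) = \left(-373\right) 867 = -323391$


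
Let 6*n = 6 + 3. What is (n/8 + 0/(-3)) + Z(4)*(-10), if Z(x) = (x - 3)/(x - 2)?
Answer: -77/16 ≈ -4.8125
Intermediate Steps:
n = 3/2 (n = (6 + 3)/6 = (⅙)*9 = 3/2 ≈ 1.5000)
Z(x) = (-3 + x)/(-2 + x)
(n/8 + 0/(-3)) + Z(4)*(-10) = ((3/2)/8 + 0/(-3)) + ((-3 + 4)/(-2 + 4))*(-10) = ((3/2)*(⅛) + 0*(-⅓)) + (1/2)*(-10) = (3/16 + 0) + ((½)*1)*(-10) = 3/16 + (½)*(-10) = 3/16 - 5 = -77/16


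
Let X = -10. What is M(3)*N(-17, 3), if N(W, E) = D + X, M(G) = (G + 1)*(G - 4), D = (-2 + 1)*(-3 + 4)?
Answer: 44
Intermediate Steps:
D = -1 (D = -1*1 = -1)
M(G) = (1 + G)*(-4 + G)
N(W, E) = -11 (N(W, E) = -1 - 10 = -11)
M(3)*N(-17, 3) = (-4 + 3² - 3*3)*(-11) = (-4 + 9 - 9)*(-11) = -4*(-11) = 44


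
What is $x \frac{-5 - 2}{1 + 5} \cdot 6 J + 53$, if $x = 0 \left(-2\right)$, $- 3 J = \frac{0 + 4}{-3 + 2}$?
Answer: $53$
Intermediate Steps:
$J = \frac{4}{3}$ ($J = - \frac{\left(0 + 4\right) \frac{1}{-3 + 2}}{3} = - \frac{4 \frac{1}{-1}}{3} = - \frac{4 \left(-1\right)}{3} = \left(- \frac{1}{3}\right) \left(-4\right) = \frac{4}{3} \approx 1.3333$)
$x = 0$
$x \frac{-5 - 2}{1 + 5} \cdot 6 J + 53 = 0 \frac{-5 - 2}{1 + 5} \cdot 6 \cdot \frac{4}{3} + 53 = 0 - \frac{7}{6} \cdot 6 \cdot \frac{4}{3} + 53 = 0 \left(-7\right) \frac{1}{6} \cdot 6 \cdot \frac{4}{3} + 53 = 0 \left(- \frac{7}{6}\right) 6 \cdot \frac{4}{3} + 53 = 0 \left(\left(-7\right) \frac{4}{3}\right) + 53 = 0 \left(- \frac{28}{3}\right) + 53 = 0 + 53 = 53$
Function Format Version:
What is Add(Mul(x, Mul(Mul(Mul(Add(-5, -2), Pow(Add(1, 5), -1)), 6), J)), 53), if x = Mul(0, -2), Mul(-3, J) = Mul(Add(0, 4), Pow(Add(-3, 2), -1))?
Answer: 53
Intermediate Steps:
J = Rational(4, 3) (J = Mul(Rational(-1, 3), Mul(Add(0, 4), Pow(Add(-3, 2), -1))) = Mul(Rational(-1, 3), Mul(4, Pow(-1, -1))) = Mul(Rational(-1, 3), Mul(4, -1)) = Mul(Rational(-1, 3), -4) = Rational(4, 3) ≈ 1.3333)
x = 0
Add(Mul(x, Mul(Mul(Mul(Add(-5, -2), Pow(Add(1, 5), -1)), 6), J)), 53) = Add(Mul(0, Mul(Mul(Mul(Add(-5, -2), Pow(Add(1, 5), -1)), 6), Rational(4, 3))), 53) = Add(Mul(0, Mul(Mul(Mul(-7, Pow(6, -1)), 6), Rational(4, 3))), 53) = Add(Mul(0, Mul(Mul(Mul(-7, Rational(1, 6)), 6), Rational(4, 3))), 53) = Add(Mul(0, Mul(Mul(Rational(-7, 6), 6), Rational(4, 3))), 53) = Add(Mul(0, Mul(-7, Rational(4, 3))), 53) = Add(Mul(0, Rational(-28, 3)), 53) = Add(0, 53) = 53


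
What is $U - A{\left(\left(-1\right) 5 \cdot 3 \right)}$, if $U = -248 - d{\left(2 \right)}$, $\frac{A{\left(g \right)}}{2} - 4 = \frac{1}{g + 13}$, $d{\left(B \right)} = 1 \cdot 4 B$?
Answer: $-263$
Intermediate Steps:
$d{\left(B \right)} = 4 B$
$A{\left(g \right)} = 8 + \frac{2}{13 + g}$ ($A{\left(g \right)} = 8 + \frac{2}{g + 13} = 8 + \frac{2}{13 + g}$)
$U = -256$ ($U = -248 - 4 \cdot 2 = -248 - 8 = -256$)
$U - A{\left(\left(-1\right) 5 \cdot 3 \right)} = -256 - \frac{2 \left(53 + 4 \left(-1\right) 5 \cdot 3\right)}{13 + \left(-1\right) 5 \cdot 3} = -256 - \frac{2 \left(53 + 4 \left(\left(-5\right) 3\right)\right)}{13 - 15} = -256 - \frac{2 \left(53 + 4 \left(-15\right)\right)}{13 - 15} = -256 - \frac{2 \left(53 - 60\right)}{-2} = -256 - 2 \left(- \frac{1}{2}\right) \left(-7\right) = -256 - 7 = -263$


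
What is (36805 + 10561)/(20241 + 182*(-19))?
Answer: 47366/16783 ≈ 2.8223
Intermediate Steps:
(36805 + 10561)/(20241 + 182*(-19)) = 47366/(20241 - 3458) = 47366/16783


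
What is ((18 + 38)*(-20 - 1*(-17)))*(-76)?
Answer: 12768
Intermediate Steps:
((18 + 38)*(-20 - 1*(-17)))*(-76) = (56*(-20 + 17))*(-76) = (56*(-3))*(-76) = -168*(-76) = 12768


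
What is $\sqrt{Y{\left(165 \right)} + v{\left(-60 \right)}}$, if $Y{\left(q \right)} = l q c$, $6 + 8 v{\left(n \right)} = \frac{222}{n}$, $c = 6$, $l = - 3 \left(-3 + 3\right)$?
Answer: $\frac{i \sqrt{485}}{20} \approx 1.1011 i$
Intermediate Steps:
$l = 0$ ($l = \left(-3\right) 0 = 0$)
$v{\left(n \right)} = - \frac{3}{4} + \frac{111}{4 n}$ ($v{\left(n \right)} = - \frac{3}{4} + \frac{222 \frac{1}{n}}{8} = - \frac{3}{4} + \frac{111}{4 n}$)
$Y{\left(q \right)} = 0$ ($Y{\left(q \right)} = 0 q 6 = 0 \cdot 6 = 0$)
$\sqrt{Y{\left(165 \right)} + v{\left(-60 \right)}} = \sqrt{0 + \frac{3 \left(37 - -60\right)}{4 \left(-60\right)}} = \sqrt{0 + \frac{3}{4} \left(- \frac{1}{60}\right) \left(37 + 60\right)} = \sqrt{0 + \frac{3}{4} \left(- \frac{1}{60}\right) 97} = \sqrt{0 - \frac{97}{80}} = \sqrt{- \frac{97}{80}} = \frac{i \sqrt{485}}{20}$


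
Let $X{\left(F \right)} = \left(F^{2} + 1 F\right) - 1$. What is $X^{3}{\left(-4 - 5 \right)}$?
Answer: $357911$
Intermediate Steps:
$X{\left(F \right)} = -1 + F + F^{2}$ ($X{\left(F \right)} = \left(F^{2} + F\right) - 1 = \left(F + F^{2}\right) - 1 = -1 + F + F^{2}$)
$X^{3}{\left(-4 - 5 \right)} = \left(-1 - 9 + \left(-4 - 5\right)^{2}\right)^{3} = \left(-1 - 9 + \left(-9\right)^{2}\right)^{3} = \left(-1 - 9 + 81\right)^{3} = 71^{3} = 357911$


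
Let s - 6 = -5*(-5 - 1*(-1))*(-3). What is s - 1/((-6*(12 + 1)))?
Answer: -4211/78 ≈ -53.987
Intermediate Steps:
s = -54 (s = 6 - 5*(-5 - 1*(-1))*(-3) = 6 - 5*(-5 + 1)*(-3) = 6 - 5*(-4)*(-3) = 6 + 20*(-3) = 6 - 60 = -54)
s - 1/((-6*(12 + 1))) = -54 - 1/((-6*(12 + 1))) = -54 - 1/((-6*13)) = -54 - 1/(-78) = -54 - 1*(-1/78) = -54 + 1/78 = -4211/78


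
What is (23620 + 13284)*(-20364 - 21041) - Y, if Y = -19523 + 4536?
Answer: -1527995133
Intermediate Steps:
Y = -14987
(23620 + 13284)*(-20364 - 21041) - Y = (23620 + 13284)*(-20364 - 21041) - 1*(-14987) = 36904*(-41405) + 14987 = -1528010120 + 14987 = -1527995133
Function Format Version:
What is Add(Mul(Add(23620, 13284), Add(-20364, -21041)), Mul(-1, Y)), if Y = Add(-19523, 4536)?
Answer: -1527995133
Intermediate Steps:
Y = -14987
Add(Mul(Add(23620, 13284), Add(-20364, -21041)), Mul(-1, Y)) = Add(Mul(Add(23620, 13284), Add(-20364, -21041)), Mul(-1, -14987)) = Add(Mul(36904, -41405), 14987) = Add(-1528010120, 14987) = -1527995133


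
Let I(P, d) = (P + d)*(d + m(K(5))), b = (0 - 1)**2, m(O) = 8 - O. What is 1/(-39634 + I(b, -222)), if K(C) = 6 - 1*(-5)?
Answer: 1/10091 ≈ 9.9098e-5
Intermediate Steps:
K(C) = 11 (K(C) = 6 + 5 = 11)
b = 1 (b = (-1)**2 = 1)
I(P, d) = (-3 + d)*(P + d) (I(P, d) = (P + d)*(d + (8 - 1*11)) = (P + d)*(d + (8 - 11)) = (P + d)*(d - 3) = (P + d)*(-3 + d) = (-3 + d)*(P + d))
1/(-39634 + I(b, -222)) = 1/(-39634 + ((-222)**2 - 3*1 - 3*(-222) + 1*(-222))) = 1/(-39634 + (49284 - 3 + 666 - 222)) = 1/(-39634 + 49725) = 1/10091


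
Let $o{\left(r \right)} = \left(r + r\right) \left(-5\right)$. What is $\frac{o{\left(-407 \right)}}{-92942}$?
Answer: $- \frac{2035}{46471} \approx -0.043791$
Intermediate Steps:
$o{\left(r \right)} = - 10 r$ ($o{\left(r \right)} = 2 r \left(-5\right) = - 10 r$)
$\frac{o{\left(-407 \right)}}{-92942} = \frac{\left(-10\right) \left(-407\right)}{-92942} = 4070 \left(- \frac{1}{92942}\right) = - \frac{2035}{46471}$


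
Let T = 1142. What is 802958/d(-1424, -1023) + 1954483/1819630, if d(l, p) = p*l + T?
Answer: 2155257752171/1326413829610 ≈ 1.6249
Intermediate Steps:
d(l, p) = 1142 + l*p (d(l, p) = p*l + 1142 = l*p + 1142 = 1142 + l*p)
802958/d(-1424, -1023) + 1954483/1819630 = 802958/(1142 - 1424*(-1023)) + 1954483/1819630 = 802958/(1142 + 1456752) + 1954483*(1/1819630) = 802958/1457894 + 1954483/1819630 = 802958*(1/1457894) + 1954483/1819630 = 401479/728947 + 1954483/1819630 = 2155257752171/1326413829610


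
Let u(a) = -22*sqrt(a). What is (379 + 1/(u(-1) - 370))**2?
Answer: 42360842353173/294911929 + 286374913*I/2359295432 ≈ 1.4364e+5 + 0.12138*I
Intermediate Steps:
(379 + 1/(u(-1) - 370))**2 = (379 + 1/(-22*I - 370))**2 = (379 + 1/(-370 - 22*I))**2 = (379 + (-370 + 22*I)/137384)**2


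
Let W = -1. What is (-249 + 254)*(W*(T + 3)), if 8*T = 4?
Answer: -35/2 ≈ -17.500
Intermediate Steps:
T = 1/2 (T = (1/8)*4 = 1/2 ≈ 0.50000)
(-249 + 254)*(W*(T + 3)) = (-249 + 254)*(-(1/2 + 3)) = 5*(-1*7/2) = 5*(-7/2) = -35/2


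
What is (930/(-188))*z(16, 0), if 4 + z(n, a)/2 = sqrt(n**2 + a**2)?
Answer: -5580/47 ≈ -118.72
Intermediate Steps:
z(n, a) = -8 + 2*sqrt(a**2 + n**2) (z(n, a) = -8 + 2*sqrt(n**2 + a**2) = -8 + 2*sqrt(a**2 + n**2))
(930/(-188))*z(16, 0) = (930/(-188))*(-8 + 2*sqrt(0**2 + 16**2)) = (930*(-1/188))*(-8 + 2*sqrt(0 + 256)) = -465*(-8 + 2*sqrt(256))/94 = -465*(-8 + 2*16)/94 = -465*(-8 + 32)/94 = -465/94*24 = -5580/47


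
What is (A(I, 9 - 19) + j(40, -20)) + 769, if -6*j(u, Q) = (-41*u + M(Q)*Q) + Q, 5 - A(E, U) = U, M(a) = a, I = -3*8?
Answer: 994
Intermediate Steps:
I = -24
A(E, U) = 5 - U
j(u, Q) = -Q/6 - Q**2/6 + 41*u/6 (j(u, Q) = -((-41*u + Q*Q) + Q)/6 = -((-41*u + Q**2) + Q)/6 = -((Q**2 - 41*u) + Q)/6 = -(Q + Q**2 - 41*u)/6 = -Q/6 - Q**2/6 + 41*u/6)
(A(I, 9 - 19) + j(40, -20)) + 769 = ((5 - (9 - 19)) + (-1/6*(-20) - 1/6*(-20)**2 + (41/6)*40)) + 769 = ((5 - 1*(-10)) + (10/3 - 1/6*400 + 820/3)) + 769 = ((5 + 10) + (10/3 - 200/3 + 820/3)) + 769 = (15 + 210) + 769 = 225 + 769 = 994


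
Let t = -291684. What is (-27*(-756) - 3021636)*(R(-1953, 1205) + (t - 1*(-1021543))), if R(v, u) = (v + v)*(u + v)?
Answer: -10959110493528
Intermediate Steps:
R(v, u) = 2*v*(u + v) (R(v, u) = (2*v)*(u + v) = 2*v*(u + v))
(-27*(-756) - 3021636)*(R(-1953, 1205) + (t - 1*(-1021543))) = (-27*(-756) - 3021636)*(2*(-1953)*(1205 - 1953) + (-291684 - 1*(-1021543))) = (20412 - 3021636)*(2*(-1953)*(-748) + (-291684 + 1021543)) = -3001224*(2921688 + 729859) = -3001224*3651547 = -10959110493528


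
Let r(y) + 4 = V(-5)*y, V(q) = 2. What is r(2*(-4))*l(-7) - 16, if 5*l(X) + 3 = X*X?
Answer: -200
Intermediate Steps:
l(X) = -⅗ + X²/5 (l(X) = -⅗ + (X*X)/5 = -⅗ + X²/5)
r(y) = -4 + 2*y
r(2*(-4))*l(-7) - 16 = (-4 + 2*(2*(-4)))*(-⅗ + (⅕)*(-7)²) - 16 = (-4 + 2*(-8))*(-⅗ + (⅕)*49) - 16 = (-4 - 16)*(-⅗ + 49/5) - 16 = -20*46/5 - 16 = -184 - 16 = -200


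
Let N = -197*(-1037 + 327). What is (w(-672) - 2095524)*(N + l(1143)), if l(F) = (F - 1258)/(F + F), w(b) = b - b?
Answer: -37223806230690/127 ≈ -2.9310e+11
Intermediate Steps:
w(b) = 0
N = 139870 (N = -197*(-710) = 139870)
l(F) = (-1258 + F)/(2*F) (l(F) = (-1258 + F)/((2*F)) = (-1258 + F)*(1/(2*F)) = (-1258 + F)/(2*F))
(w(-672) - 2095524)*(N + l(1143)) = (0 - 2095524)*(139870 + (½)*(-1258 + 1143)/1143) = -2095524*(139870 + (½)*(1/1143)*(-115)) = -2095524*(139870 - 115/2286) = -2095524*319742705/2286 = -37223806230690/127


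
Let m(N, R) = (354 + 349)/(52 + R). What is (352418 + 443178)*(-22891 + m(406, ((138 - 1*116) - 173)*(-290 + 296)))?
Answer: -7776798543366/427 ≈ -1.8213e+10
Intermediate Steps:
m(N, R) = 703/(52 + R)
(352418 + 443178)*(-22891 + m(406, ((138 - 1*116) - 173)*(-290 + 296))) = (352418 + 443178)*(-22891 + 703/(52 + ((138 - 1*116) - 173)*(-290 + 296))) = 795596*(-22891 + 703/(52 + ((138 - 116) - 173)*6)) = 795596*(-22891 + 703/(52 + (22 - 173)*6)) = 795596*(-22891 + 703/(52 - 151*6)) = 795596*(-22891 + 703/(52 - 906)) = 795596*(-22891 + 703/(-854)) = 795596*(-22891 + 703*(-1/854)) = 795596*(-22891 - 703/854) = 795596*(-19549617/854) = -7776798543366/427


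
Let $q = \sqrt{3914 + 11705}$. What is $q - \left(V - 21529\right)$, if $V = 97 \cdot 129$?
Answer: $9016 + \sqrt{15619} \approx 9141.0$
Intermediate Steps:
$V = 12513$
$q = \sqrt{15619} \approx 124.98$
$q - \left(V - 21529\right) = \sqrt{15619} - \left(12513 - 21529\right) = \sqrt{15619} - -9016 = \sqrt{15619} + 9016 = 9016 + \sqrt{15619}$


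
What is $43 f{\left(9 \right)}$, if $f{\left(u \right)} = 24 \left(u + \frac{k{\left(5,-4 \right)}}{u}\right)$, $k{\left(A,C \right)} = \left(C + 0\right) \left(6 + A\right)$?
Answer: $\frac{12728}{3} \approx 4242.7$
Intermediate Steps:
$k{\left(A,C \right)} = C \left(6 + A\right)$
$f{\left(u \right)} = - \frac{1056}{u} + 24 u$ ($f{\left(u \right)} = 24 \left(u + \frac{\left(-4\right) \left(6 + 5\right)}{u}\right) = 24 \left(u + \frac{\left(-4\right) 11}{u}\right) = 24 \left(u - \frac{44}{u}\right) = - \frac{1056}{u} + 24 u$)
$43 f{\left(9 \right)} = 43 \left(- \frac{1056}{9} + 24 \cdot 9\right) = 43 \left(\left(-1056\right) \frac{1}{9} + 216\right) = 43 \left(- \frac{352}{3} + 216\right) = 43 \cdot \frac{296}{3} = \frac{12728}{3}$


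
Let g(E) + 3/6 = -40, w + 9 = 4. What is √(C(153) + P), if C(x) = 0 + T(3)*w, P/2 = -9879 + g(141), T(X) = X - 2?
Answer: 22*I*√41 ≈ 140.87*I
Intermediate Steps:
w = -5 (w = -9 + 4 = -5)
g(E) = -81/2 (g(E) = -½ - 40 = -81/2)
T(X) = -2 + X
P = -19839 (P = 2*(-9879 - 81/2) = 2*(-19839/2) = -19839)
C(x) = -5 (C(x) = 0 + (-2 + 3)*(-5) = 0 + 1*(-5) = 0 - 5 = -5)
√(C(153) + P) = √(-5 - 19839) = √(-19844) = 22*I*√41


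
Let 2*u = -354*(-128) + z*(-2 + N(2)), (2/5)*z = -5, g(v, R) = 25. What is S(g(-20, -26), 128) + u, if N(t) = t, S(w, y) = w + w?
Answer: 22706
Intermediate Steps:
S(w, y) = 2*w
z = -25/2 (z = (5/2)*(-5) = -25/2 ≈ -12.500)
u = 22656 (u = (-354*(-128) - 25*(-2 + 2)/2)/2 = (45312 - 25/2*0)/2 = (45312 + 0)/2 = (½)*45312 = 22656)
S(g(-20, -26), 128) + u = 2*25 + 22656 = 50 + 22656 = 22706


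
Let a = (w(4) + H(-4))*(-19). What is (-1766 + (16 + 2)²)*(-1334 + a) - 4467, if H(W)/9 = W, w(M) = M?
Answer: 1042425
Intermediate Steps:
H(W) = 9*W
a = 608 (a = (4 + 9*(-4))*(-19) = (4 - 36)*(-19) = -32*(-19) = 608)
(-1766 + (16 + 2)²)*(-1334 + a) - 4467 = (-1766 + (16 + 2)²)*(-1334 + 608) - 4467 = (-1766 + 18²)*(-726) - 4467 = (-1766 + 324)*(-726) - 4467 = -1442*(-726) - 4467 = 1046892 - 4467 = 1042425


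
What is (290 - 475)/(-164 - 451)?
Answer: 37/123 ≈ 0.30081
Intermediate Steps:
(290 - 475)/(-164 - 451) = -185/(-615) = -185*(-1/615) = 37/123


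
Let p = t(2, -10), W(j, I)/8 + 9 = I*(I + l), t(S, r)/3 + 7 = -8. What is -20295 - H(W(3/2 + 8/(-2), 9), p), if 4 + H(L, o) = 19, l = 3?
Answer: -20310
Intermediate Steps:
t(S, r) = -45 (t(S, r) = -21 + 3*(-8) = -21 - 24 = -45)
W(j, I) = -72 + 8*I*(3 + I) (W(j, I) = -72 + 8*(I*(I + 3)) = -72 + 8*(I*(3 + I)) = -72 + 8*I*(3 + I))
p = -45
H(L, o) = 15 (H(L, o) = -4 + 19 = 15)
-20295 - H(W(3/2 + 8/(-2), 9), p) = -20295 - 1*15 = -20295 - 15 = -20310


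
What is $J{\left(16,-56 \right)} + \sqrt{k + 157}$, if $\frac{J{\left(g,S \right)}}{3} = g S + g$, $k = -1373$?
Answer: $-2640 + 8 i \sqrt{19} \approx -2640.0 + 34.871 i$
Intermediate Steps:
$J{\left(g,S \right)} = 3 g + 3 S g$ ($J{\left(g,S \right)} = 3 \left(g S + g\right) = 3 \left(S g + g\right) = 3 \left(g + S g\right) = 3 g + 3 S g$)
$J{\left(16,-56 \right)} + \sqrt{k + 157} = 3 \cdot 16 \left(1 - 56\right) + \sqrt{-1373 + 157} = 3 \cdot 16 \left(-55\right) + \sqrt{-1216} = -2640 + 8 i \sqrt{19}$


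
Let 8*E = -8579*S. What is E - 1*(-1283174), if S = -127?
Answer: 11354925/8 ≈ 1.4194e+6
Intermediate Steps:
E = 1089533/8 (E = (-8579*(-127))/8 = (⅛)*1089533 = 1089533/8 ≈ 1.3619e+5)
E - 1*(-1283174) = 1089533/8 - 1*(-1283174) = 1089533/8 + 1283174 = 11354925/8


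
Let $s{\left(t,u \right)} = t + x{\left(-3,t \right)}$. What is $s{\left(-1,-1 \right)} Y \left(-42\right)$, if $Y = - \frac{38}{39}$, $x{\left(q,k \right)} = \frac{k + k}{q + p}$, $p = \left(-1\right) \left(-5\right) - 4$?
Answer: $0$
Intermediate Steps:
$p = 1$ ($p = 5 - 4 = 1$)
$x{\left(q,k \right)} = \frac{2 k}{1 + q}$ ($x{\left(q,k \right)} = \frac{k + k}{q + 1} = \frac{2 k}{1 + q}$)
$Y = - \frac{38}{39}$ ($Y = \left(-38\right) \frac{1}{39} = - \frac{38}{39} \approx -0.97436$)
$s{\left(t,u \right)} = 0$ ($s{\left(t,u \right)} = t + \frac{2 t}{1 - 3} = t + \frac{2 t}{-2} = t + 2 t \left(- \frac{1}{2}\right) = t - t = 0$)
$s{\left(-1,-1 \right)} Y \left(-42\right) = 0 \left(- \frac{38}{39}\right) \left(-42\right) = 0 \left(-42\right) = 0$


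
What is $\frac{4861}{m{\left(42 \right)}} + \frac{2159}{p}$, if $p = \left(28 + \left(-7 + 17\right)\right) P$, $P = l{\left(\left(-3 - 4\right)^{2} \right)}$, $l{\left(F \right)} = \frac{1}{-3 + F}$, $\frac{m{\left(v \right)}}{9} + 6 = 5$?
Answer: $\frac{354554}{171} \approx 2073.4$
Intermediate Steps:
$m{\left(v \right)} = -9$ ($m{\left(v \right)} = -54 + 9 \cdot 5 = -54 + 45 = -9$)
$P = \frac{1}{46}$ ($P = \frac{1}{-3 + \left(-3 - 4\right)^{2}} = \frac{1}{-3 + \left(-7\right)^{2}} = \frac{1}{-3 + 49} = \frac{1}{46} \approx 0.021739$)
$p = \frac{19}{23}$ ($p = \left(28 + \left(-7 + 17\right)\right) \frac{1}{46} = \left(28 + 10\right) \frac{1}{46} = 38 \cdot \frac{1}{46} = \frac{19}{23} \approx 0.82609$)
$\frac{4861}{m{\left(42 \right)}} + \frac{2159}{p} = \frac{4861}{-9} + \frac{2159}{\frac{19}{23}} = 4861 \left(- \frac{1}{9}\right) + 2159 \cdot \frac{23}{19} = - \frac{4861}{9} + \frac{49657}{19} = \frac{354554}{171}$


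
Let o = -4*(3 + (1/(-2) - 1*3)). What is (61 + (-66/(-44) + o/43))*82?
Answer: 220539/43 ≈ 5128.8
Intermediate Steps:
o = 2 (o = -4*(3 + (-½ - 3)) = -4*(3 - 7/2) = -4*(-½) = 2)
(61 + (-66/(-44) + o/43))*82 = (61 + (-66/(-44) + 2/43))*82 = (61 + (-66*(-1/44) + 2*(1/43)))*82 = (61 + (3/2 + 2/43))*82 = (61 + 133/86)*82 = (5379/86)*82 = 220539/43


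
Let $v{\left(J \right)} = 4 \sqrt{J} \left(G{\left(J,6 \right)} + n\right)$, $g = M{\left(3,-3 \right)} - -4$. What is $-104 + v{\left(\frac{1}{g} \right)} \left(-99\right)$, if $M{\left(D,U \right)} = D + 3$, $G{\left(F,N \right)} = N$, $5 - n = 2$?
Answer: $-104 - \frac{1782 \sqrt{10}}{5} \approx -1231.0$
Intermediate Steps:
$n = 3$ ($n = 5 - 2 = 3$)
$M{\left(D,U \right)} = 3 + D$
$g = 10$ ($g = \left(3 + 3\right) - -4 = 6 + 4 = 10$)
$v{\left(J \right)} = 36 \sqrt{J}$ ($v{\left(J \right)} = 4 \sqrt{J} \left(6 + 3\right) = 4 \sqrt{J} 9 = 36 \sqrt{J}$)
$-104 + v{\left(\frac{1}{g} \right)} \left(-99\right) = -104 + 36 \sqrt{\frac{1}{10}} \left(-99\right) = -104 + \frac{36}{\sqrt{10}} \left(-99\right) = -104 + 36 \frac{\sqrt{10}}{10} \left(-99\right) = -104 + \frac{18 \sqrt{10}}{5} \left(-99\right) = -104 - \frac{1782 \sqrt{10}}{5}$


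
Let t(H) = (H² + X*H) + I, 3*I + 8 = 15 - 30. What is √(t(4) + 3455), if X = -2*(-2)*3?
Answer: √31602/3 ≈ 59.257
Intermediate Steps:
I = -23/3 (I = -8/3 + (15 - 30)/3 = -8/3 + (⅓)*(-15) = -8/3 - 5 = -23/3 ≈ -7.6667)
X = 12 (X = 4*3 = 12)
t(H) = -23/3 + H² + 12*H (t(H) = (H² + 12*H) - 23/3 = -23/3 + H² + 12*H)
√(t(4) + 3455) = √((-23/3 + 4² + 12*4) + 3455) = √((-23/3 + 16 + 48) + 3455) = √(169/3 + 3455) = √(10534/3) = √31602/3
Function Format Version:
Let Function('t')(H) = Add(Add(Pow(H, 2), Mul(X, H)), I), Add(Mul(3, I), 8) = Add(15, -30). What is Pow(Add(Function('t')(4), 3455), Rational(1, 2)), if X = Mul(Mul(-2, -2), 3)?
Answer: Mul(Rational(1, 3), Pow(31602, Rational(1, 2))) ≈ 59.257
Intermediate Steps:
I = Rational(-23, 3) (I = Add(Rational(-8, 3), Mul(Rational(1, 3), Add(15, -30))) = Add(Rational(-8, 3), Mul(Rational(1, 3), -15)) = Add(Rational(-8, 3), -5) = Rational(-23, 3) ≈ -7.6667)
X = 12 (X = Mul(4, 3) = 12)
Function('t')(H) = Add(Rational(-23, 3), Pow(H, 2), Mul(12, H)) (Function('t')(H) = Add(Add(Pow(H, 2), Mul(12, H)), Rational(-23, 3)) = Add(Rational(-23, 3), Pow(H, 2), Mul(12, H)))
Pow(Add(Function('t')(4), 3455), Rational(1, 2)) = Pow(Add(Add(Rational(-23, 3), Pow(4, 2), Mul(12, 4)), 3455), Rational(1, 2)) = Pow(Add(Add(Rational(-23, 3), 16, 48), 3455), Rational(1, 2)) = Pow(Add(Rational(169, 3), 3455), Rational(1, 2)) = Pow(Rational(10534, 3), Rational(1, 2)) = Mul(Rational(1, 3), Pow(31602, Rational(1, 2)))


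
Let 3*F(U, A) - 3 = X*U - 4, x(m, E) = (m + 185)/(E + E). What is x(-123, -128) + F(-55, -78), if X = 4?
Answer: -28381/384 ≈ -73.909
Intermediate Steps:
x(m, E) = (185 + m)/(2*E) (x(m, E) = (185 + m)/((2*E)) = (185 + m)*(1/(2*E)) = (185 + m)/(2*E))
F(U, A) = -⅓ + 4*U/3 (F(U, A) = 1 + (4*U - 4)/3 = 1 + (-4 + 4*U)/3 = 1 + (-4/3 + 4*U/3) = -⅓ + 4*U/3)
x(-123, -128) + F(-55, -78) = (½)*(185 - 123)/(-128) + (-⅓ + (4/3)*(-55)) = (½)*(-1/128)*62 + (-⅓ - 220/3) = -31/128 - 221/3 = -28381/384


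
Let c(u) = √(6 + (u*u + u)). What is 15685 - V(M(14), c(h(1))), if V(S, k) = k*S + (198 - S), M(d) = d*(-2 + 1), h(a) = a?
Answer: 15473 + 28*√2 ≈ 15513.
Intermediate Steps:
c(u) = √(6 + u + u²) (c(u) = √(6 + (u² + u)) = √(6 + (u + u²)) = √(6 + u + u²))
M(d) = -d (M(d) = d*(-1) = -d)
V(S, k) = 198 - S + S*k (V(S, k) = S*k + (198 - S) = 198 - S + S*k)
15685 - V(M(14), c(h(1))) = 15685 - (198 - (-1)*14 + (-1*14)*√(6 + 1 + 1²)) = 15685 - (198 - 1*(-14) - 14*√(6 + 1 + 1)) = 15685 - (198 + 14 - 28*√2) = 15685 - (212 - 28*√2) = 15685 + (-212 + 28*√2) = 15473 + 28*√2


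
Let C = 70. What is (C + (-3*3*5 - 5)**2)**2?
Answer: 6604900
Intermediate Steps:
(C + (-3*3*5 - 5)**2)**2 = (70 + (-3*3*5 - 5)**2)**2 = (70 + (-9*5 - 5)**2)**2 = (70 + (-45 - 5)**2)**2 = (70 + (-50)**2)**2 = (70 + 2500)**2 = 2570**2 = 6604900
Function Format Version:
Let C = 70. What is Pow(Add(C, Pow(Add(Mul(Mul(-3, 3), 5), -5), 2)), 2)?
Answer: 6604900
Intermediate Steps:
Pow(Add(C, Pow(Add(Mul(Mul(-3, 3), 5), -5), 2)), 2) = Pow(Add(70, Pow(Add(Mul(Mul(-3, 3), 5), -5), 2)), 2) = Pow(Add(70, Pow(Add(Mul(-9, 5), -5), 2)), 2) = Pow(Add(70, Pow(Add(-45, -5), 2)), 2) = Pow(Add(70, Pow(-50, 2)), 2) = Pow(Add(70, 2500), 2) = Pow(2570, 2) = 6604900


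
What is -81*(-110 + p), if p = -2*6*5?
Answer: 13770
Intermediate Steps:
p = -60 (p = -12*5 = -60)
-81*(-110 + p) = -81*(-110 - 60) = -81*(-170) = 13770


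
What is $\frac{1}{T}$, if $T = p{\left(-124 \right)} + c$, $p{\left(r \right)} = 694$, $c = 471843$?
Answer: $\frac{1}{472537} \approx 2.1162 \cdot 10^{-6}$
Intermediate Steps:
$T = 472537$ ($T = 694 + 471843 = 472537$)
$\frac{1}{T} = \frac{1}{472537}$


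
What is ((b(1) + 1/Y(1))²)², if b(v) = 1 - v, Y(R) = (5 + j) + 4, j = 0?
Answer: 1/6561 ≈ 0.00015242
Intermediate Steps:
Y(R) = 9 (Y(R) = (5 + 0) + 4 = 5 + 4 = 9)
((b(1) + 1/Y(1))²)² = (((1 - 1*1) + 1/9)²)² = (((1 - 1) + ⅑)²)² = ((0 + ⅑)²)² = ((⅑)²)² = (1/81)² = 1/6561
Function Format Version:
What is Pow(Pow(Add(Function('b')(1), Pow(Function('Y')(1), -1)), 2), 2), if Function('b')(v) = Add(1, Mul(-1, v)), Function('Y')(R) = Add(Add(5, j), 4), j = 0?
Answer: Rational(1, 6561) ≈ 0.00015242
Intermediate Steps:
Function('Y')(R) = 9 (Function('Y')(R) = Add(Add(5, 0), 4) = Add(5, 4) = 9)
Pow(Pow(Add(Function('b')(1), Pow(Function('Y')(1), -1)), 2), 2) = Pow(Pow(Add(Add(1, Mul(-1, 1)), Pow(9, -1)), 2), 2) = Pow(Pow(Add(Add(1, -1), Rational(1, 9)), 2), 2) = Pow(Pow(Add(0, Rational(1, 9)), 2), 2) = Pow(Pow(Rational(1, 9), 2), 2) = Pow(Rational(1, 81), 2) = Rational(1, 6561)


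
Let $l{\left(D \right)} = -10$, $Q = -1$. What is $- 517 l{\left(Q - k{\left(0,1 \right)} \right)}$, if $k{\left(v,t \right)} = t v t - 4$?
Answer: $5170$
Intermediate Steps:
$k{\left(v,t \right)} = -4 + v t^{2}$ ($k{\left(v,t \right)} = v t^{2} - 4 = -4 + v t^{2}$)
$- 517 l{\left(Q - k{\left(0,1 \right)} \right)} = \left(-517\right) \left(-10\right) = 5170$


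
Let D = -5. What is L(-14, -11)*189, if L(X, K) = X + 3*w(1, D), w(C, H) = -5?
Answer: -5481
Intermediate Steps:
L(X, K) = -15 + X (L(X, K) = X + 3*(-5) = X - 15 = -15 + X)
L(-14, -11)*189 = (-15 - 14)*189 = -29*189 = -5481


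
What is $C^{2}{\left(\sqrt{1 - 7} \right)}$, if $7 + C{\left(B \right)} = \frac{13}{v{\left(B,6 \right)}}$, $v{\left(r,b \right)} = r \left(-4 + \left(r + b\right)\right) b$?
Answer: $\frac{27889 i + 44520 \sqrt{6}}{432 \left(i + 2 \sqrt{6}\right)} \approx 52.049 + 2.5534 i$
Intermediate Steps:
$v{\left(r,b \right)} = b r \left(-4 + b + r\right)$ ($v{\left(r,b \right)} = r \left(-4 + \left(b + r\right)\right) b = r \left(-4 + b + r\right) b = r b \left(-4 + b + r\right) = b r \left(-4 + b + r\right)$)
$C{\left(B \right)} = -7 + \frac{13}{6 B \left(2 + B\right)}$ ($C{\left(B \right)} = -7 + \frac{13}{6 B \left(-4 + 6 + B\right)} = -7 + \frac{13}{6 B \left(2 + B\right)}$)
$C^{2}{\left(\sqrt{1 - 7} \right)} = \left(\frac{13 - 42 \sqrt{1 - 7} \left(2 + \sqrt{1 - 7}\right)}{6 \sqrt{1 - 7} \left(2 + \sqrt{1 - 7}\right)}\right)^{2} = \left(\frac{13 - 42 \sqrt{-6} \left(2 + \sqrt{-6}\right)}{6 \sqrt{-6} \left(2 + \sqrt{-6}\right)}\right)^{2} = \left(\frac{13 - 42 i \sqrt{6} \left(2 + i \sqrt{6}\right)}{6 i \sqrt{6} \left(2 + i \sqrt{6}\right)}\right)^{2} = \left(\frac{- \frac{i \sqrt{6}}{6} \left(13 - 42 i \sqrt{6} \left(2 + i \sqrt{6}\right)\right)}{6 \left(2 + i \sqrt{6}\right)}\right)^{2} = \left(- \frac{i \sqrt{6} \left(13 - 42 i \sqrt{6} \left(2 + i \sqrt{6}\right)\right)}{36 \left(2 + i \sqrt{6}\right)}\right)^{2} = - \frac{\left(13 - 42 i \sqrt{6} \left(2 + i \sqrt{6}\right)\right)^{2}}{216 \left(2 + i \sqrt{6}\right)^{2}}$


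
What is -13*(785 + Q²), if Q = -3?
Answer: -10322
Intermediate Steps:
-13*(785 + Q²) = -13*(785 + (-3)²) = -13*(785 + 9) = -13*794 = -10322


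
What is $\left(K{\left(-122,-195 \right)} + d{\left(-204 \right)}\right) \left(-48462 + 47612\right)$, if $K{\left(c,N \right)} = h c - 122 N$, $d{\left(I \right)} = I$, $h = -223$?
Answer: $-43173200$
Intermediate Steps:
$K{\left(c,N \right)} = - 223 c - 122 N$
$\left(K{\left(-122,-195 \right)} + d{\left(-204 \right)}\right) \left(-48462 + 47612\right) = \left(\left(\left(-223\right) \left(-122\right) - -23790\right) - 204\right) \left(-48462 + 47612\right) = \left(\left(27206 + 23790\right) - 204\right) \left(-850\right) = \left(50996 - 204\right) \left(-850\right) = 50792 \left(-850\right) = -43173200$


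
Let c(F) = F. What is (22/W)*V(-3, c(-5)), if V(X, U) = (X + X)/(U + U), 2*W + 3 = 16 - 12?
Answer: 132/5 ≈ 26.400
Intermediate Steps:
W = ½ (W = -3/2 + (16 - 12)/2 = -3/2 + (½)*4 = -3/2 + 2 = ½ ≈ 0.50000)
V(X, U) = X/U (V(X, U) = (2*X)/((2*U)) = (2*X)*(1/(2*U)) = X/U)
(22/W)*V(-3, c(-5)) = (22/(½))*(-3/(-5)) = (22*2)*(-3*(-⅕)) = 44*(⅗) = 132/5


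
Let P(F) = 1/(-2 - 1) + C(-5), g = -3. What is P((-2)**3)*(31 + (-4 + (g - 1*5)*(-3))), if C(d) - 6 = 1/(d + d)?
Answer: 2839/10 ≈ 283.90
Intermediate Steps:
C(d) = 6 + 1/(2*d) (C(d) = 6 + 1/(d + d) = 6 + 1/(2*d))
P(F) = 167/30 (P(F) = 1/(-2 - 1) + (6 + (1/2)/(-5)) = 1/(-3) + (6 + (1/2)*(-1/5)) = -1/3 + (6 - 1/10) = -1/3 + 59/10 = 167/30)
P((-2)**3)*(31 + (-4 + (g - 1*5)*(-3))) = 167*(31 + (-4 + (-3 - 1*5)*(-3)))/30 = 167*(31 + (-4 + (-3 - 5)*(-3)))/30 = 167*(31 + (-4 - 8*(-3)))/30 = 167*(31 + (-4 + 24))/30 = 167*(31 + 20)/30 = (167/30)*51 = 2839/10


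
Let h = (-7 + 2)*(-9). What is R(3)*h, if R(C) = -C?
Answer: -135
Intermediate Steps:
h = 45 (h = -5*(-9) = 45)
R(3)*h = -1*3*45 = -3*45 = -135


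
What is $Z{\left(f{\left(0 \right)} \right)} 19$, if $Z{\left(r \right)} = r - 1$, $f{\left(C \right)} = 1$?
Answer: $0$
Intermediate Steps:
$Z{\left(r \right)} = -1 + r$ ($Z{\left(r \right)} = r - 1 = -1 + r$)
$Z{\left(f{\left(0 \right)} \right)} 19 = \left(-1 + 1\right) 19 = 0 \cdot 19 = 0$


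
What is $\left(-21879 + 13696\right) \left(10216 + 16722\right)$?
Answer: $-220433654$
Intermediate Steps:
$\left(-21879 + 13696\right) \left(10216 + 16722\right) = \left(-8183\right) 26938 = -220433654$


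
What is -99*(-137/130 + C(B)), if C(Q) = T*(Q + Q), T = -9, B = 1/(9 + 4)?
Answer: 31383/130 ≈ 241.41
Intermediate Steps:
B = 1/13 ≈ 0.076923
C(Q) = -18*Q (C(Q) = -9*(Q + Q) = -18*Q)
-99*(-137/130 + C(B)) = -99*(-137/130 - 18*1/13) = -99*(-137*1/130 - 18/13) = -99*(-137/130 - 18/13) = -99*(-317/130) = 31383/130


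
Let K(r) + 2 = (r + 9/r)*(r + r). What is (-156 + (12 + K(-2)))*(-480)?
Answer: 57600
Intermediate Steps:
K(r) = -2 + 2*r*(r + 9/r) (K(r) = -2 + (r + 9/r)*(r + r) = -2 + (r + 9/r)*(2*r) = -2 + 2*r*(r + 9/r))
(-156 + (12 + K(-2)))*(-480) = (-156 + (12 + (16 + 2*(-2)²)))*(-480) = (-156 + (12 + (16 + 2*4)))*(-480) = (-156 + (12 + (16 + 8)))*(-480) = (-156 + (12 + 24))*(-480) = (-156 + 36)*(-480) = -120*(-480) = 57600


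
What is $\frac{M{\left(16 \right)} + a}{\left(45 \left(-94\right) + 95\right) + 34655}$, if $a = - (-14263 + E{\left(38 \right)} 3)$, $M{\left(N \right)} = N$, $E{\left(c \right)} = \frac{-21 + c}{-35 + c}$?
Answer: $\frac{7131}{15260} \approx 0.4673$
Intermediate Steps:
$E{\left(c \right)} = \frac{-21 + c}{-35 + c}$
$a = 14246$ ($a = - (-14263 + \frac{-21 + 38}{-35 + 38} \cdot 3) = - (-14263 + \frac{1}{3} \cdot 17 \cdot 3) = - (-14263 + \frac{17}{3} \cdot 3) = - (-14263 + 17) = \left(-1\right) \left(-14246\right) = 14246$)
$\frac{M{\left(16 \right)} + a}{\left(45 \left(-94\right) + 95\right) + 34655} = \frac{16 + 14246}{\left(45 \left(-94\right) + 95\right) + 34655} = \frac{14262}{\left(-4230 + 95\right) + 34655} = \frac{14262}{-4135 + 34655} = \frac{14262}{30520} = 14262 \cdot \frac{1}{30520} = \frac{7131}{15260}$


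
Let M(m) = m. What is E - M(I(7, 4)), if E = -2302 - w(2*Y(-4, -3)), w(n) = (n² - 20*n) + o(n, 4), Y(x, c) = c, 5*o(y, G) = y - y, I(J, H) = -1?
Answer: -2457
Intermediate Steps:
o(y, G) = 0 (o(y, G) = (y - y)/5 = (⅕)*0 = 0)
w(n) = n² - 20*n (w(n) = (n² - 20*n) + 0 = n² - 20*n)
E = -2458 (E = -2302 - 2*(-3)*(-20 + 2*(-3)) = -2302 - (-6)*(-20 - 6) = -2302 - (-6)*(-26) = -2302 - 1*156 = -2302 - 156 = -2458)
E - M(I(7, 4)) = -2458 - 1*(-1) = -2458 + 1 = -2457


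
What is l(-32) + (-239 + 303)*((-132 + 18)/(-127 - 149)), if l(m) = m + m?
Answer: -864/23 ≈ -37.565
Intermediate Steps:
l(m) = 2*m
l(-32) + (-239 + 303)*((-132 + 18)/(-127 - 149)) = 2*(-32) + (-239 + 303)*((-132 + 18)/(-127 - 149)) = -64 + 64*(-114/(-276)) = -64 + 64*(-114*(-1/276)) = -64 + 64*(19/46) = -64 + 608/23 = -864/23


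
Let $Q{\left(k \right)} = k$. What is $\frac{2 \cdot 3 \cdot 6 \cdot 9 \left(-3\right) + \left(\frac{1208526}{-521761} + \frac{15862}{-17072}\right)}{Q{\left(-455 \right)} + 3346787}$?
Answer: $- \frac{394863718849}{1354884771785952} \approx -0.00029144$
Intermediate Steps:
$\frac{2 \cdot 3 \cdot 6 \cdot 9 \left(-3\right) + \left(\frac{1208526}{-521761} + \frac{15862}{-17072}\right)}{Q{\left(-455 \right)} + 3346787} = \frac{2 \cdot 3 \cdot 6 \cdot 9 \left(-3\right) + \left(\frac{1208526}{-521761} + \frac{15862}{-17072}\right)}{-455 + 3346787} = \frac{6 \cdot 6 \cdot 9 \left(-3\right) + \left(1208526 \left(- \frac{1}{521761}\right) + 15862 \left(- \frac{1}{17072}\right)\right)}{3346332} = \left(36 \cdot 9 \left(-3\right) - \frac{1314005857}{404886536}\right) \frac{1}{3346332} = \left(324 \left(-3\right) - \frac{1314005857}{404886536}\right) \frac{1}{3346332} = \left(-972 - \frac{1314005857}{404886536}\right) \frac{1}{3346332} = \left(- \frac{394863718849}{404886536}\right) \frac{1}{3346332} = - \frac{394863718849}{1354884771785952}$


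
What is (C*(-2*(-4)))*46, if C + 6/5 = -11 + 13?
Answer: 1472/5 ≈ 294.40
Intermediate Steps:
C = ⅘ (C = -6/5 + (-11 + 13) = -6/5 + 2 = ⅘ ≈ 0.80000)
(C*(-2*(-4)))*46 = (4*(-2*(-4))/5)*46 = ((⅘)*8)*46 = (32/5)*46 = 1472/5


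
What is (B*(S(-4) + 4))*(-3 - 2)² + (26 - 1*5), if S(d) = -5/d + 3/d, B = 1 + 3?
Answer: 471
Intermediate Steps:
B = 4
S(d) = -2/d
(B*(S(-4) + 4))*(-3 - 2)² + (26 - 1*5) = (4*(-2/(-4) + 4))*(-3 - 2)² + (26 - 1*5) = (4*(-2*(-¼) + 4))*(-5)² + (26 - 5) = (4*(½ + 4))*25 + 21 = (4*(9/2))*25 + 21 = 18*25 + 21 = 450 + 21 = 471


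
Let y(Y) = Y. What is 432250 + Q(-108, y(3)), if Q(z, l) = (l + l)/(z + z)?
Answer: 15560999/36 ≈ 4.3225e+5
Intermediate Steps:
Q(z, l) = l/z (Q(z, l) = (2*l)/((2*z)) = (2*l)*(1/(2*z)) = l/z)
432250 + Q(-108, y(3)) = 432250 + 3/(-108) = 432250 + 3*(-1/108) = 432250 - 1/36 = 15560999/36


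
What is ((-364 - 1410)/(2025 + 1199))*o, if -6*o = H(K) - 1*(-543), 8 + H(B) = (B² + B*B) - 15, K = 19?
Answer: 183609/1612 ≈ 113.90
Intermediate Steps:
H(B) = -23 + 2*B² (H(B) = -8 + ((B² + B*B) - 15) = -8 + ((B² + B²) - 15) = -8 + (2*B² - 15) = -8 + (-15 + 2*B²) = -23 + 2*B²)
o = -207 (o = -((-23 + 2*19²) - 1*(-543))/6 = -((-23 + 2*361) + 543)/6 = -((-23 + 722) + 543)/6 = -(699 + 543)/6 = -⅙*1242 = -207)
((-364 - 1410)/(2025 + 1199))*o = ((-364 - 1410)/(2025 + 1199))*(-207) = -1774/3224*(-207) = -1774*1/3224*(-207) = -887/1612*(-207) = 183609/1612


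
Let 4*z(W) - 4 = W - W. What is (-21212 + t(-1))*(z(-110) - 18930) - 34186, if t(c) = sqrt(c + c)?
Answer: 401487762 - 18929*I*sqrt(2) ≈ 4.0149e+8 - 26770.0*I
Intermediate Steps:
t(c) = sqrt(2)*sqrt(c) (t(c) = sqrt(2*c) = sqrt(2)*sqrt(c))
z(W) = 1 (z(W) = 1 + (W - W)/4 = 1 + (1/4)*0 = 1 + 0 = 1)
(-21212 + t(-1))*(z(-110) - 18930) - 34186 = (-21212 + sqrt(2)*sqrt(-1))*(1 - 18930) - 34186 = (-21212 + sqrt(2)*I)*(-18929) - 34186 = (-21212 + I*sqrt(2))*(-18929) - 34186 = (401521948 - 18929*I*sqrt(2)) - 34186 = 401487762 - 18929*I*sqrt(2)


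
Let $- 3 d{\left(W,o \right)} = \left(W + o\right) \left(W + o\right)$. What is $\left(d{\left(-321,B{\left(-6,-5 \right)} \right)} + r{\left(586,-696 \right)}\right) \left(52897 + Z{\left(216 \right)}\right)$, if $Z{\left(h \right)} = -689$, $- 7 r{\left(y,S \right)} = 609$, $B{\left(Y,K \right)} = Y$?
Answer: $-1865391840$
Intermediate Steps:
$d{\left(W,o \right)} = - \frac{\left(W + o\right)^{2}}{3}$ ($d{\left(W,o \right)} = - \frac{\left(W + o\right) \left(W + o\right)}{3} = - \frac{\left(W + o\right)^{2}}{3}$)
$r{\left(y,S \right)} = -87$ ($r{\left(y,S \right)} = \left(- \frac{1}{7}\right) 609 = -87$)
$\left(d{\left(-321,B{\left(-6,-5 \right)} \right)} + r{\left(586,-696 \right)}\right) \left(52897 + Z{\left(216 \right)}\right) = \left(- \frac{\left(-321 - 6\right)^{2}}{3} - 87\right) \left(52897 - 689\right) = \left(- \frac{\left(-327\right)^{2}}{3} - 87\right) 52208 = \left(\left(- \frac{1}{3}\right) 106929 - 87\right) 52208 = \left(-35643 - 87\right) 52208 = \left(-35730\right) 52208 = -1865391840$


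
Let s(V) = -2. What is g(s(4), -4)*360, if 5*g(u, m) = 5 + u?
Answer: 216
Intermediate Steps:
g(u, m) = 1 + u/5 (g(u, m) = (5 + u)/5 = 1 + u/5)
g(s(4), -4)*360 = (1 + (⅕)*(-2))*360 = (1 - ⅖)*360 = (⅗)*360 = 216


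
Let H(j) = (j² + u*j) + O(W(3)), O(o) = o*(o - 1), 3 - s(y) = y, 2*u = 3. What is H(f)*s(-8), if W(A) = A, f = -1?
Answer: 121/2 ≈ 60.500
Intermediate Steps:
u = 3/2 (u = (½)*3 = 3/2 ≈ 1.5000)
s(y) = 3 - y
O(o) = o*(-1 + o)
H(j) = 6 + j² + 3*j/2 (H(j) = (j² + 3*j/2) + 3*(-1 + 3) = (j² + 3*j/2) + 3*2 = (j² + 3*j/2) + 6 = 6 + j² + 3*j/2)
H(f)*s(-8) = (6 + (-1)² + (3/2)*(-1))*(3 - 1*(-8)) = (6 + 1 - 3/2)*(3 + 8) = (11/2)*11 = 121/2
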